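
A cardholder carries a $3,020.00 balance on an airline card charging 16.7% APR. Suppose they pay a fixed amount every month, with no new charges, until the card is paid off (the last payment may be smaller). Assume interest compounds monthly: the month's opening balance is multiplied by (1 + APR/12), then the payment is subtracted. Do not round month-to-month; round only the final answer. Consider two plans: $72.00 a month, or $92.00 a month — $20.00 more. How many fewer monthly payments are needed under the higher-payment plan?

19 fewer payments

Monthly rate r = 16.7%/12 = 1.39167% = 0.0139167.
At $72.00/mo: n = ⌈−ln(1 − rB₀/P)/ln(1+r)⌉ = 64 payments (last $29.86); total interest = total paid − $3,020.00 = $1,545.86.
At $92.00/mo: 45 payments (last $14.87); total interest $1,042.87.
Payments saved = 64 − 45 = 19.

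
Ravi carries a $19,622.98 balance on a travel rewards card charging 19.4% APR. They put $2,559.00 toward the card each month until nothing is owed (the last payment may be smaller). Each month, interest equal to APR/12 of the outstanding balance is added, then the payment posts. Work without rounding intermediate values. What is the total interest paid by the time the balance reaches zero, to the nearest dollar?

$1,500

Monthly rate r = 19.4%/12 = 1.61667% = 0.0161667.
Payoff takes n = ⌈−ln(1 − rB₀/P)/ln(1+r)⌉ = ⌈8.253⌉ = 9 payments; the last is $650.99.
Total paid = 8·$2,559.00 + $650.99 = $21,122.99.
Total interest = total paid − principal = $21,122.99 − $19,622.98 = $1,500.01.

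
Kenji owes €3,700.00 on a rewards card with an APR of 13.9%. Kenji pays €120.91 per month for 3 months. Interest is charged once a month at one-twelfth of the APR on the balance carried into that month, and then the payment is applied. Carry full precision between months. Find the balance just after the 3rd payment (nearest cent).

Monthly rate r = 13.9%/12 = 1.15833% = 0.0115833.
Each month: B ← B·(1+r) − €120.91.
Month 1: interest €42.86; balance after payment €3,621.95.
Month 2: interest €41.95; balance after payment €3,542.99.
Month 3: interest €41.04; balance after payment €3,463.12.

€3,463.12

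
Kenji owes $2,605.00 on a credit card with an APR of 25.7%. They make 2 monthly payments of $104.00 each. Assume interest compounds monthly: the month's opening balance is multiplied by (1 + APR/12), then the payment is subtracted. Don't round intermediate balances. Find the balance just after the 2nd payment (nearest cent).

Monthly rate r = 25.7%/12 = 2.14167% = 0.0214167.
Each month: B ← B·(1+r) − $104.00.
Month 1: interest $55.79; balance after payment $2,556.79.
Month 2: interest $54.76; balance after payment $2,507.55.

$2,507.55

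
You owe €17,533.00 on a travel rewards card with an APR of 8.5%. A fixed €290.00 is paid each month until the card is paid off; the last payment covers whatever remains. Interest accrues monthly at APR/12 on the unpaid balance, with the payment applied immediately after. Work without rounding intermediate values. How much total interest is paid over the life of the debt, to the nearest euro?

Monthly rate r = 8.5%/12 = 0.708333% = 0.00708333.
Payoff takes n = ⌈−ln(1 − rB₀/P)/ln(1+r)⌉ = ⌈79.204⌉ = 80 payments; the last is €59.34.
Total paid = 79·€290.00 + €59.34 = €22,969.34.
Total interest = total paid − principal = €22,969.34 − €17,533.00 = €5,436.34.

€5,436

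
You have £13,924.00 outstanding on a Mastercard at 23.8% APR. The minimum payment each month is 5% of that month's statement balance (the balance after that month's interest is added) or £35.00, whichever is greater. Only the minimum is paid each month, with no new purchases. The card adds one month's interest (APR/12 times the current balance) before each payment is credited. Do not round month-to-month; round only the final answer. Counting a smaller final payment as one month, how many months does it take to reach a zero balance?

121 months

Monthly rate r = 23.8%/12 = 1.98333% = 0.0198333.
While 5% of the post-interest balance exceeds £35.00, each month B ← (B·(1+r))·(1 − 0.05), i.e. B shrinks by the factor (1+r)·0.95 = 0.96884.
This holds for months 1–96. Entering month 97 the balance is £666.86; 5% of the post-interest balance is now below £35.00, so the flat £35.00 minimum applies from here.
From month 97 a fixed £35.00 at rate r clears £666.86 in 25 more payments. Total: 96 + 25 = 121 months.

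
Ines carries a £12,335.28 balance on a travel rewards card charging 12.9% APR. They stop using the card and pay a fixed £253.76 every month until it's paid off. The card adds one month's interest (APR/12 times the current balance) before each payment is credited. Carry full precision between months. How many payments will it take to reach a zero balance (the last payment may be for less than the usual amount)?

70 months

Monthly rate r = 12.9%/12 = 1.075% = 0.01075.
Recurrence: B ← B·(1+r) − £253.76.
Month 1: interest £132.60; balance after payment £12,214.12.
Month 2: interest £131.30; balance after payment £12,091.67.
Closed form: n = −ln(1 − rB₀/P)/ln(1+r) = −ln(0.47744)/ln(1.01075) ≈ 69.142, so the balance reaches zero during payment 70.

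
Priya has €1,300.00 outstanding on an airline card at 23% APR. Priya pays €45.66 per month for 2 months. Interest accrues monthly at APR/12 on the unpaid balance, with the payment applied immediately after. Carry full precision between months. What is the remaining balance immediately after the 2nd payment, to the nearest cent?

€1,258.12

Monthly rate r = 23%/12 = 1.91667% = 0.0191667.
Each month: B ← B·(1+r) − €45.66.
Month 1: interest €24.92; balance after payment €1,279.26.
Month 2: interest €24.52; balance after payment €1,258.12.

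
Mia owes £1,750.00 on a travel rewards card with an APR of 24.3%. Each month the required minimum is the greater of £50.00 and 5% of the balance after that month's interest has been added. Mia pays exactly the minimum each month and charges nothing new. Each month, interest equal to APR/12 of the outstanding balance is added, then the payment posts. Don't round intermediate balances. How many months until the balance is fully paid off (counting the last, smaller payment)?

44 months

Monthly rate r = 24.3%/12 = 2.025% = 0.02025.
While 5% of the post-interest balance exceeds £50.00, each month B ← (B·(1+r))·(1 − 0.05), i.e. B shrinks by the factor (1+r)·0.95 = 0.96924.
This holds for months 1–19. Entering month 20 the balance is £966.52; 5% of the post-interest balance is now below £50.00, so the flat £50.00 minimum applies from here.
From month 20 a fixed £50.00 at rate r clears £966.52 in 25 more payments. Total: 19 + 25 = 44 months.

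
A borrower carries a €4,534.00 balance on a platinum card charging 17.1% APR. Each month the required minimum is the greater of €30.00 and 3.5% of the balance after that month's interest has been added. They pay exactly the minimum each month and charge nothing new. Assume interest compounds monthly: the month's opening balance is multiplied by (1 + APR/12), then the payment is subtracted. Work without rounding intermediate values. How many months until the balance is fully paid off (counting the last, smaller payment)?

Monthly rate r = 17.1%/12 = 1.425% = 0.01425.
While 3.5% of the post-interest balance exceeds €30.00, each month B ← (B·(1+r))·(1 − 0.035), i.e. B shrinks by the factor (1+r)·0.965 = 0.97875.
This holds for months 1–79. Entering month 80 the balance is €830.99; 3.5% of the post-interest balance is now below €30.00, so the flat €30.00 minimum applies from here.
From month 80 a fixed €30.00 at rate r clears €830.99 in 36 more payments. Total: 79 + 36 = 115 months.

115 months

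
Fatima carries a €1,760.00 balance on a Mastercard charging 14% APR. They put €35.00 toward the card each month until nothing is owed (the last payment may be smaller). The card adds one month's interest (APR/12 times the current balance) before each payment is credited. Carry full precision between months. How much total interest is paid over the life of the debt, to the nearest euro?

€906

Monthly rate r = 14%/12 = 1.16667% = 0.0116667.
Payoff takes n = ⌈−ln(1 − rB₀/P)/ln(1+r)⌉ = ⌈76.170⌉ = 77 payments; the last is €5.96.
Total paid = 76·€35.00 + €5.96 = €2,665.96.
Total interest = total paid − principal = €2,665.96 − €1,760.00 = €905.96.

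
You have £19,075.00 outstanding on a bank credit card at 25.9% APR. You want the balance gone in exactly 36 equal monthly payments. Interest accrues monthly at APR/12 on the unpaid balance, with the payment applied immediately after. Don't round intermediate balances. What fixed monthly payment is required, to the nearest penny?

Monthly rate r = 25.9%/12 = 2.15833% = 0.0215833.
Level-payment amortization: P = B₀·r / (1 − (1+r)^(−n)) = 19075.00·0.0215833 / (1 − 1.02158^(−36)).
Denominator 1 − (1+r)^(−36) = 0.536400204.
P = 411.702 / 0.536400204 ≈ 767.53.

£767.53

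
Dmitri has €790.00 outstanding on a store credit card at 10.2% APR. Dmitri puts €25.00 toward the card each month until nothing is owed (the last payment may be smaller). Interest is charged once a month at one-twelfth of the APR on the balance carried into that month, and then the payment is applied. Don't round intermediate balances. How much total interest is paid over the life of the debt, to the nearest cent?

€133.89

Monthly rate r = 10.2%/12 = 0.85% = 0.0085.
Payoff takes n = ⌈−ln(1 − rB₀/P)/ln(1+r)⌉ = ⌈36.956⌉ = 37 payments; the last is €23.89.
Total paid = 36·€25.00 + €23.89 = €923.89.
Total interest = total paid − principal = €923.89 − €790.00 = €133.89.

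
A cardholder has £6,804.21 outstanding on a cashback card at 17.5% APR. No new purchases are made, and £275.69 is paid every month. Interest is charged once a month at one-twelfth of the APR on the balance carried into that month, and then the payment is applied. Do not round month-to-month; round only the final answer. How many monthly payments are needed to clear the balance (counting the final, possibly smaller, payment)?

Monthly rate r = 17.5%/12 = 1.45833% = 0.0145833.
Recurrence: B ← B·(1+r) − £275.69.
Month 1: interest £99.23; balance after payment £6,627.75.
Month 2: interest £96.65; balance after payment £6,448.71.
Closed form: n = −ln(1 − rB₀/P)/ln(1+r) = −ln(0.64007)/ln(1.01458) ≈ 30.817, so the balance reaches zero during payment 31.

31 payments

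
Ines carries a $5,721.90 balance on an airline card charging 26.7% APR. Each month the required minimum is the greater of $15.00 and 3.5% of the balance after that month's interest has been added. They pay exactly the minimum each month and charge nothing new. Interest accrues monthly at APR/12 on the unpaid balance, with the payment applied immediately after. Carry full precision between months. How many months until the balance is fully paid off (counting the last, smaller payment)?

237 months

Monthly rate r = 26.7%/12 = 2.225% = 0.02225.
While 3.5% of the post-interest balance exceeds $15.00, each month B ← (B·(1+r))·(1 − 0.035), i.e. B shrinks by the factor (1+r)·0.965 = 0.98647.
This holds for months 1–192. Entering month 193 the balance is $418.55; 3.5% of the post-interest balance is now below $15.00, so the flat $15.00 minimum applies from here.
From month 193 a fixed $15.00 at rate r clears $418.55 in 45 more payments. Total: 192 + 45 = 237 months.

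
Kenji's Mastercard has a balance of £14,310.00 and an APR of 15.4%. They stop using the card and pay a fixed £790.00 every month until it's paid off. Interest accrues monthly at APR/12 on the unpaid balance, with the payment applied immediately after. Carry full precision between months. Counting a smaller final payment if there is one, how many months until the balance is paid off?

Monthly rate r = 15.4%/12 = 1.28333% = 0.0128333.
Recurrence: B ← B·(1+r) − £790.00.
Month 1: interest £183.65; balance after payment £13,703.65.
Month 2: interest £175.86; balance after payment £13,089.51.
Closed form: n = −ln(1 − rB₀/P)/ln(1+r) = −ln(0.76754)/ln(1.01283) ≈ 20.748, so the balance reaches zero during payment 21.

21 months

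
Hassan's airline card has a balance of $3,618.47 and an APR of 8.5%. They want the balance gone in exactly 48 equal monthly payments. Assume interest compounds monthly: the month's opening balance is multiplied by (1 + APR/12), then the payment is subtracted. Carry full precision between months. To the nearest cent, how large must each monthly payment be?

Monthly rate r = 8.5%/12 = 0.708333% = 0.00708333.
Level-payment amortization: P = B₀·r / (1 − (1+r)^(−n)) = 3618.47·0.00708333 / (1 − 1.00708^(−48)).
Denominator 1 − (1+r)^(−48) = 0.287376102.
P = 25.6308 / 0.287376102 ≈ 89.19.

$89.19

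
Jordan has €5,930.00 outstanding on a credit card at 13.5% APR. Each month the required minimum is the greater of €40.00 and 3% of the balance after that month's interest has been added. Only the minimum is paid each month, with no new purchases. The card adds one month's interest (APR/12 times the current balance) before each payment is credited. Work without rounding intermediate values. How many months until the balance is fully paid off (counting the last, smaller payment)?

120 months

Monthly rate r = 13.5%/12 = 1.125% = 0.01125.
While 3% of the post-interest balance exceeds €40.00, each month B ← (B·(1+r))·(1 − 0.03), i.e. B shrinks by the factor (1+r)·0.97 = 0.98091.
This holds for months 1–79. Entering month 80 the balance is €1,293.74; 3% of the post-interest balance is now below €40.00, so the flat €40.00 minimum applies from here.
From month 80 a fixed €40.00 at rate r clears €1,293.74 in 41 more payments. Total: 79 + 41 = 120 months.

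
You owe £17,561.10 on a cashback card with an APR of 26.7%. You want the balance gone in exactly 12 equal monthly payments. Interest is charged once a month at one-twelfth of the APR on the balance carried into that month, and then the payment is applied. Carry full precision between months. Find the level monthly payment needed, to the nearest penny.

Monthly rate r = 26.7%/12 = 2.225% = 0.02225.
Level-payment amortization: P = B₀·r / (1 − (1+r)^(−n)) = 17561.10·0.02225 / (1 − 1.02225^(−12)).
Denominator 1 − (1+r)^(−12) = 0.232082492.
P = 390.734 / 0.232082492 ≈ 1683.60.

£1,683.60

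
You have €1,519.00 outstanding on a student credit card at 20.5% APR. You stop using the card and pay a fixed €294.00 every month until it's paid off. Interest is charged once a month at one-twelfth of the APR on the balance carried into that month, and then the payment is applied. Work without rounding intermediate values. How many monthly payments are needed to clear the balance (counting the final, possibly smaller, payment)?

6 months

Monthly rate r = 20.5%/12 = 1.70833% = 0.0170833.
Recurrence: B ← B·(1+r) − €294.00.
Month 1: interest €25.95; balance after payment €1,250.95.
Month 2: interest €21.37; balance after payment €978.32.
Month 3: interest €16.71; balance after payment €701.03.
Month 4: interest €11.98; balance after payment €419.01.
Month 5: interest €7.16; balance after payment €132.17.
Month 6: interest €2.26; balance after payment €0.00.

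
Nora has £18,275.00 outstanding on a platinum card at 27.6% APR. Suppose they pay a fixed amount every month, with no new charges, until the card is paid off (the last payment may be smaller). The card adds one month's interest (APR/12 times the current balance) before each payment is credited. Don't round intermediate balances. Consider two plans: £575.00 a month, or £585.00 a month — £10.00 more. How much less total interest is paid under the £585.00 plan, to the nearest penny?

Monthly rate r = 27.6%/12 = 2.3% = 0.023.
At £575.00/mo: n = ⌈−ln(1 − rB₀/P)/ln(1+r)⌉ = 58 payments (last £428.41); total interest = total paid − £18,275.00 = £14,928.41.
At £585.00/mo: 56 payments (last £437.73); total interest £14,337.73.
Interest saved = £14,928.41 − £14,337.73 = £590.68.

£590.68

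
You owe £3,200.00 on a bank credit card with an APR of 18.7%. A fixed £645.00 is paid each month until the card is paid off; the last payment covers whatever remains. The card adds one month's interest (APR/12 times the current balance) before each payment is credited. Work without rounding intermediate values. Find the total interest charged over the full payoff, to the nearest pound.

£157

Monthly rate r = 18.7%/12 = 1.55833% = 0.0155833.
Payoff takes n = ⌈−ln(1 − rB₀/P)/ln(1+r)⌉ = ⌈5.204⌉ = 6 payments; the last is £132.16.
Total paid = 5·£645.00 + £132.16 = £3,357.16.
Total interest = total paid − principal = £3,357.16 − £3,200.00 = £157.16.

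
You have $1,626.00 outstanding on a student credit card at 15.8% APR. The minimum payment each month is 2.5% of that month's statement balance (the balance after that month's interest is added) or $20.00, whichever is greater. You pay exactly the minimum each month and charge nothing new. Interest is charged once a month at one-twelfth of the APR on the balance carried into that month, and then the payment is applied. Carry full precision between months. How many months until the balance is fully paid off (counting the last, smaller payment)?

116 months

Monthly rate r = 15.8%/12 = 1.31667% = 0.0131667.
While 2.5% of the post-interest balance exceeds $20.00, each month B ← (B·(1+r))·(1 − 0.025), i.e. B shrinks by the factor (1+r)·0.975 = 0.98784.
This holds for months 1–60. Entering month 61 the balance is $780.28; 2.5% of the post-interest balance is now below $20.00, so the flat $20.00 minimum applies from here.
From month 61 a fixed $20.00 at rate r clears $780.28 in 56 more payments. Total: 60 + 56 = 116 months.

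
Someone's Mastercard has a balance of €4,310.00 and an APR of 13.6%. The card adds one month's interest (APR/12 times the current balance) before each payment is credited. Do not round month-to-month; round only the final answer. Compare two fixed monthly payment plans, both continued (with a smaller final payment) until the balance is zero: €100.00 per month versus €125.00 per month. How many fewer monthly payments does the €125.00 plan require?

16 fewer payments

Monthly rate r = 13.6%/12 = 1.13333% = 0.0113333.
At €100.00/mo: n = ⌈−ln(1 − rB₀/P)/ln(1+r)⌉ = 60 payments (last €48.38); total interest = total paid − €4,310.00 = €1,638.38.
At €125.00/mo: 44 payments (last €121.72); total interest €1,186.72.
Payments saved = 60 − 44 = 16.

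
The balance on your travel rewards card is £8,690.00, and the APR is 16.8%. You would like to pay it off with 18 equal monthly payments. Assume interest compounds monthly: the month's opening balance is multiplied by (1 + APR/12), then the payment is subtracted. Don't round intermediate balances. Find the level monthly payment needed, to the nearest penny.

£549.51

Monthly rate r = 16.8%/12 = 1.4% = 0.014.
Level-payment amortization: P = B₀·r / (1 − (1+r)^(−n)) = 8690.00·0.014 / (1 − 1.014^(−18)).
Denominator 1 − (1+r)^(−18) = 0.221395678.
P = 121.66 / 0.221395678 ≈ 549.51.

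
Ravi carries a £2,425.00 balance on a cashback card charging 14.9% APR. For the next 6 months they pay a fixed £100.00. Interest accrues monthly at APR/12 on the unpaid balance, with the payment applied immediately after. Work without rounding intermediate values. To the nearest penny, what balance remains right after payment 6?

£1,992.43

Monthly rate r = 14.9%/12 = 1.24167% = 0.0124167.
Each month: B ← B·(1+r) − £100.00.
Month 1: interest £30.11; balance after payment £2,355.11.
Month 2: interest £29.24; balance after payment £2,284.35.
Month 3: interest £28.36; balance after payment £2,212.72.
Month 4: interest £27.47; balance after payment £2,140.19.
Month 5: interest £26.57; balance after payment £2,066.77.
Month 6: interest £25.66; balance after payment £1,992.43.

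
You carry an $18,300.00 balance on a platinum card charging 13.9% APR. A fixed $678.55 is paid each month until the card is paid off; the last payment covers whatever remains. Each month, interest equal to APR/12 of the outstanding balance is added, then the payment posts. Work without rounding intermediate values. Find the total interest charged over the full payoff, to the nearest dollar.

Monthly rate r = 13.9%/12 = 1.15833% = 0.0115833.
Payoff takes n = ⌈−ln(1 − rB₀/P)/ln(1+r)⌉ = ⌈32.521⌉ = 33 payments; the last is $354.67.
Total paid = 32·$678.55 + $354.67 = $22,068.27.
Total interest = total paid − principal = $22,068.27 − $18,300.00 = $3,768.27.

$3,768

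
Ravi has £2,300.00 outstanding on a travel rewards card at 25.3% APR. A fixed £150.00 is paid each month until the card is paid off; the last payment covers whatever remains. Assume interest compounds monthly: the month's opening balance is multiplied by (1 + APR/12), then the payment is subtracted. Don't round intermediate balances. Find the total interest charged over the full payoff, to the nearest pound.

Monthly rate r = 25.3%/12 = 2.10833% = 0.0210833.
Payoff takes n = ⌈−ln(1 − rB₀/P)/ln(1+r)⌉ = ⌈18.716⌉ = 19 payments; the last is £107.72.
Total paid = 18·£150.00 + £107.72 = £2,807.72.
Total interest = total paid − principal = £2,807.72 − £2,300.00 = £507.72.

£508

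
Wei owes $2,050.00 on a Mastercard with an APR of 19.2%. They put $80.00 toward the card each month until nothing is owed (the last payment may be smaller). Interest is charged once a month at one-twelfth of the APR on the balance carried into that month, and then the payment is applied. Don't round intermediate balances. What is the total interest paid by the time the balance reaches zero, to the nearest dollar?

$609

Monthly rate r = 19.2%/12 = 1.6% = 0.016.
Payoff takes n = ⌈−ln(1 − rB₀/P)/ln(1+r)⌉ = ⌈33.240⌉ = 34 payments; the last is $19.33.
Total paid = 33·$80.00 + $19.33 = $2,659.33.
Total interest = total paid − principal = $2,659.33 − $2,050.00 = $609.33.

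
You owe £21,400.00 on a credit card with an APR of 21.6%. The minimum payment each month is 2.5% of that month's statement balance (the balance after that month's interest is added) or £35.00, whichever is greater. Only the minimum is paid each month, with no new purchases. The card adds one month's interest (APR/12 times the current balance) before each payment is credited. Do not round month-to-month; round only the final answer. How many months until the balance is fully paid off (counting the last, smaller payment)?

436 months

Monthly rate r = 21.6%/12 = 1.8% = 0.018.
While 2.5% of the post-interest balance exceeds £35.00, each month B ← (B·(1+r))·(1 − 0.025), i.e. B shrinks by the factor (1+r)·0.975 = 0.99255.
This holds for months 1–368. Entering month 369 the balance is £1,365.51; 2.5% of the post-interest balance is now below £35.00, so the flat £35.00 minimum applies from here.
From month 369 a fixed £35.00 at rate r clears £1,365.51 in 68 more payments. Total: 368 + 68 = 436 months.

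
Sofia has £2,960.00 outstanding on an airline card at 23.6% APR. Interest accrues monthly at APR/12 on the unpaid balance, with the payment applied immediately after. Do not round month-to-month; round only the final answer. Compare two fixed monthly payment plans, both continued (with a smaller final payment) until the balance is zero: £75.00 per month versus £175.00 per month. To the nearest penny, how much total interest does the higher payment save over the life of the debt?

£2,130.19

Monthly rate r = 23.6%/12 = 1.96667% = 0.0196667.
At £75.00/mo: n = ⌈−ln(1 − rB₀/P)/ln(1+r)⌉ = 77 payments (last £64.57); total interest = total paid − £2,960.00 = £2,804.57.
At £175.00/mo: 21 payments (last £134.38); total interest £674.38.
Interest saved = £2,804.57 − £674.38 = £2,130.19.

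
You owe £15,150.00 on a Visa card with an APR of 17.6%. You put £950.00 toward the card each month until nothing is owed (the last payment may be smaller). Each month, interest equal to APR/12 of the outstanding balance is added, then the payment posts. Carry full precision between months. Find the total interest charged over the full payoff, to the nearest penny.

£2,235.47

Monthly rate r = 17.6%/12 = 1.46667% = 0.0146667.
Payoff takes n = ⌈−ln(1 − rB₀/P)/ln(1+r)⌉ = ⌈18.299⌉ = 19 payments; the last is £285.47.
Total paid = 18·£950.00 + £285.47 = £17,385.47.
Total interest = total paid − principal = £17,385.47 − £15,150.00 = £2,235.47.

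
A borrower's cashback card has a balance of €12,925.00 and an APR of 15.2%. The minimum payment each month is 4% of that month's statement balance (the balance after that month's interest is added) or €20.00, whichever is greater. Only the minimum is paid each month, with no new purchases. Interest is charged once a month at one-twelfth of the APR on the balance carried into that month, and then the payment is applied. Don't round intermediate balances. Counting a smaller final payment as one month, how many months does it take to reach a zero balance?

Monthly rate r = 15.2%/12 = 1.26667% = 0.0126667.
While 4% of the post-interest balance exceeds €20.00, each month B ← (B·(1+r))·(1 − 0.04), i.e. B shrinks by the factor (1+r)·0.96 = 0.97216.
This holds for months 1–116. Entering month 117 the balance is €488.66; 4% of the post-interest balance is now below €20.00, so the flat €20.00 minimum applies from here.
From month 117 a fixed €20.00 at rate r clears €488.66 in 30 more payments. Total: 116 + 30 = 146 months.

146 months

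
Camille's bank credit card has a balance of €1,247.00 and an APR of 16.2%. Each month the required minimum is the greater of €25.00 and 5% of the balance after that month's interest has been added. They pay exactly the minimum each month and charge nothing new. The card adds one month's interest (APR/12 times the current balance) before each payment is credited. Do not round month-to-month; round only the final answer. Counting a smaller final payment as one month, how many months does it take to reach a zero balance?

48 months

Monthly rate r = 16.2%/12 = 1.35% = 0.0135.
While 5% of the post-interest balance exceeds €25.00, each month B ← (B·(1+r))·(1 − 0.05), i.e. B shrinks by the factor (1+r)·0.95 = 0.96283.
This holds for months 1–25. Entering month 26 the balance is €483.67; 5% of the post-interest balance is now below €25.00, so the flat €25.00 minimum applies from here.
From month 26 a fixed €25.00 at rate r clears €483.67 in 23 more payments. Total: 25 + 23 = 48 months.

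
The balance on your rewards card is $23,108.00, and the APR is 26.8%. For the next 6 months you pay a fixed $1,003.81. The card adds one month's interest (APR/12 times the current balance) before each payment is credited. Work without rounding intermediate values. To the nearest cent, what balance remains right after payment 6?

$20,013.27

Monthly rate r = 26.8%/12 = 2.23333% = 0.0223333.
Each month: B ← B·(1+r) − $1,003.81.
Month 1: interest $516.08; balance after payment $22,620.27.
Month 2: interest $505.19; balance after payment $22,121.64.
Month 3: interest $494.05; balance after payment $21,611.88.
Month 4: interest $482.67; balance after payment $21,090.74.
Month 5: interest $471.03; balance after payment $20,557.96.
Month 6: interest $459.13; balance after payment $20,013.27.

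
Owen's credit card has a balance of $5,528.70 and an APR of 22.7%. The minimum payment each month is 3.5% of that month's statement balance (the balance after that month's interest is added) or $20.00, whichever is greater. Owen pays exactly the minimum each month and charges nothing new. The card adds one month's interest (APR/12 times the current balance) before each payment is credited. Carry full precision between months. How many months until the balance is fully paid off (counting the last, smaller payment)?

Monthly rate r = 22.7%/12 = 1.89167% = 0.0189167.
While 3.5% of the post-interest balance exceeds $20.00, each month B ← (B·(1+r))·(1 − 0.035), i.e. B shrinks by the factor (1+r)·0.965 = 0.98325.
This holds for months 1–136. Entering month 137 the balance is $556.16; 3.5% of the post-interest balance is now below $20.00, so the flat $20.00 minimum applies from here.
From month 137 a fixed $20.00 at rate r clears $556.16 in 40 more payments. Total: 136 + 40 = 176 months.

176 months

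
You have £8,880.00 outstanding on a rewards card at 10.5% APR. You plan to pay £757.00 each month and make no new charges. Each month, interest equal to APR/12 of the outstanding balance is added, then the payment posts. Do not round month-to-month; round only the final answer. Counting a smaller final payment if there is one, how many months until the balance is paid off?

13 months

Monthly rate r = 10.5%/12 = 0.875% = 0.00875.
Recurrence: B ← B·(1+r) − £757.00.
Month 1: interest £77.70; balance after payment £8,200.70.
Month 2: interest £71.76; balance after payment £7,515.46.
Closed form: n = −ln(1 − rB₀/P)/ln(1+r) = −ln(0.89736)/ln(1.00875) ≈ 12.431, so the balance reaches zero during payment 13.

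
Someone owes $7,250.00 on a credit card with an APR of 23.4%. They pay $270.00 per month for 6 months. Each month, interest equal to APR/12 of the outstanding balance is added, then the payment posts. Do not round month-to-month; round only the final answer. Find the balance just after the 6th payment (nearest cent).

Monthly rate r = 23.4%/12 = 1.95% = 0.0195.
Each month: B ← B·(1+r) − $270.00.
Month 1: interest $141.38; balance after payment $7,121.38.
Month 2: interest $138.87; balance after payment $6,990.24.
Month 3: interest $136.31; balance after payment $6,856.55.
Month 4: interest $133.70; balance after payment $6,720.25.
Month 5: interest $131.04; balance after payment $6,581.30.
Month 6: interest $128.34; balance after payment $6,439.63.

$6,439.63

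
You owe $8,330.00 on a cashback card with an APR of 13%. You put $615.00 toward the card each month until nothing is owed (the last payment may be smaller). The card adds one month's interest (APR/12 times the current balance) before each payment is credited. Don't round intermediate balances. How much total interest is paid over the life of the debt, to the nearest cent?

Monthly rate r = 13%/12 = 1.08333% = 0.0108333.
Payoff takes n = ⌈−ln(1 − rB₀/P)/ln(1+r)⌉ = ⌈14.727⌉ = 15 payments; the last is $447.76.
Total paid = 14·$615.00 + $447.76 = $9,057.76.
Total interest = total paid − principal = $9,057.76 − $8,330.00 = $727.76.

$727.76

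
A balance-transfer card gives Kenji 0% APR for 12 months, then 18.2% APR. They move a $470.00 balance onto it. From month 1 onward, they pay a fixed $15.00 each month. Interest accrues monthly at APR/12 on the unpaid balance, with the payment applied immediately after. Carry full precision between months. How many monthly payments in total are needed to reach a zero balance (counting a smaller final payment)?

36 months

Promo months 1–12 at r₀ = 0%/12 = 0; months 13+ at r₁ = 18.2%/12 = 0.0151667.
After month 12 (no interest yet): B = $470.00 − 12·$15.00 = $290.00.
Then at r₁ with $15.00/mo: n₂ = −ln(1 − r₁·B/P)/ln(1+r₁) ≈ 23.05 → 24 more payments.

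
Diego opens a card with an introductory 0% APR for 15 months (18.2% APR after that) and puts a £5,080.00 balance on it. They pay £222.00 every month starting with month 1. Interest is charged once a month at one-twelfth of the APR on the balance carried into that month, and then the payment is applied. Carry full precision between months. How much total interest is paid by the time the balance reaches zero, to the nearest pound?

Promo months 1–15 at r₀ = 0%/12 = 0; months 16+ at r₁ = 18.2%/12 = 0.0151667.
After month 15 (no interest yet): B = £5,080.00 − 15·£222.00 = £1,750.00.
Then at r₁ with £222.00/mo: n₂ = −ln(1 − r₁·B/P)/ln(1+r₁) ≈ 8.46 → 9 more payments.
Total paid = 23·£222.00 + £102.29 = £5,208.29; interest = £5,208.29 − £5,080.00 = £128.29.

£128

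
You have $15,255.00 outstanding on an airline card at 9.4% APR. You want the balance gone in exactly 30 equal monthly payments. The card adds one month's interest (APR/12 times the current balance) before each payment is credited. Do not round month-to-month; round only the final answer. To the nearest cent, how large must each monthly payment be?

$572.57

Monthly rate r = 9.4%/12 = 0.783333% = 0.00783333.
Level-payment amortization: P = B₀·r / (1 − (1+r)^(−n)) = 15255.00·0.00783333 / (1 − 1.00783^(−30)).
Denominator 1 − (1+r)^(−30) = 0.208704942.
P = 119.497 / 0.208704942 ≈ 572.57.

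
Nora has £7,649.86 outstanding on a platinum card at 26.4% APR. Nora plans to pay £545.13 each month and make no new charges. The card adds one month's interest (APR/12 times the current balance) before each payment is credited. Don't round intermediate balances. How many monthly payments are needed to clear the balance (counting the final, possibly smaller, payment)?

Monthly rate r = 26.4%/12 = 2.2% = 0.022.
Recurrence: B ← B·(1+r) − £545.13.
Month 1: interest £168.30; balance after payment £7,273.03.
Month 2: interest £160.01; balance after payment £6,887.90.
Closed form: n = −ln(1 − rB₀/P)/ln(1+r) = −ln(0.69127)/ln(1.022) ≈ 16.967, so the balance reaches zero during payment 17.

17 months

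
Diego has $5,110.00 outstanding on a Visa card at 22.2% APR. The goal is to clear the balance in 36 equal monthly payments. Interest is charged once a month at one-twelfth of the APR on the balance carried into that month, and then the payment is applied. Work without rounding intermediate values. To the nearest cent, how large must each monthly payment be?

Monthly rate r = 22.2%/12 = 1.85% = 0.0185.
Level-payment amortization: P = B₀·r / (1 − (1+r)^(−n)) = 5110.00·0.0185 / (1 − 1.0185^(−36)).
Denominator 1 − (1+r)^(−36) = 0.483104442.
P = 94.535 / 0.483104442 ≈ 195.68.

$195.68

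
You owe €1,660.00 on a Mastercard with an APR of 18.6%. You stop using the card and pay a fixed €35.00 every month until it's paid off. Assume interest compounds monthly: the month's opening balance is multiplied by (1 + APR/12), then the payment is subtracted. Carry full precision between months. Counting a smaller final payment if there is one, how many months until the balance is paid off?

Monthly rate r = 18.6%/12 = 1.55% = 0.0155.
Recurrence: B ← B·(1+r) − €35.00.
Month 1: interest €25.73; balance after payment €1,650.73.
Month 2: interest €25.59; balance after payment €1,641.32.
Closed form: n = −ln(1 − rB₀/P)/ln(1+r) = −ln(0.26486)/ln(1.0155) ≈ 86.376, so the balance reaches zero during payment 87.

87 months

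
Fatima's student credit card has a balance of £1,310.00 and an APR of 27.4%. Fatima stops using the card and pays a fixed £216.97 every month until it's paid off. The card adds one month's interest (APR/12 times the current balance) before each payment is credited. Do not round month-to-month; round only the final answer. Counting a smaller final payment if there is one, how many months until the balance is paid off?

Monthly rate r = 27.4%/12 = 2.28333% = 0.0228333.
Recurrence: B ← B·(1+r) − £216.97.
Month 1: interest £29.91; balance after payment £1,122.94.
Month 2: interest £25.64; balance after payment £931.61.
Closed form: n = −ln(1 − rB₀/P)/ln(1+r) = −ln(0.86214)/ln(1.02283) ≈ 6.570, so the balance reaches zero during payment 7.

7 months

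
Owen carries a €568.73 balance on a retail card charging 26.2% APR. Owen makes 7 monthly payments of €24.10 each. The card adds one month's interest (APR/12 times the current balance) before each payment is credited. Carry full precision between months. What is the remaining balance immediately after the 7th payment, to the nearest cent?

€481.40

Monthly rate r = 26.2%/12 = 2.18333% = 0.0218333.
Each month: B ← B·(1+r) − €24.10.
Month 1: interest €12.42; balance after payment €557.05.
Month 2: interest €12.16; balance after payment €545.11.
Month 3: interest €11.90; balance after payment €532.91.
Month 4: interest €11.64; balance after payment €520.45.
Month 5: interest €11.36; balance after payment €507.71.
Month 6: interest €11.08; balance after payment €494.69.
Month 7: interest €10.80; balance after payment €481.40.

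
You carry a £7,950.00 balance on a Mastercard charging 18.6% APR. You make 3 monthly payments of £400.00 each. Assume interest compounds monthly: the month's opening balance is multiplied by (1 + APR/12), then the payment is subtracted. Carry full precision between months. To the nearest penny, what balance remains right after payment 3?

Monthly rate r = 18.6%/12 = 1.55% = 0.0155.
Each month: B ← B·(1+r) − £400.00.
Month 1: interest £123.23; balance after payment £7,673.23.
Month 2: interest £118.93; balance after payment £7,392.16.
Month 3: interest £114.58; balance after payment £7,106.74.

£7,106.74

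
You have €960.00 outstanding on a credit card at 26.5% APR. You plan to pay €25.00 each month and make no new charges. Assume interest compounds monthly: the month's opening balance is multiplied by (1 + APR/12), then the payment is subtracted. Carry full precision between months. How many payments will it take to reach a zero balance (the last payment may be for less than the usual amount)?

87 months

Monthly rate r = 26.5%/12 = 2.20833% = 0.0220833.
Recurrence: B ← B·(1+r) − €25.00.
Month 1: interest €21.20; balance after payment €956.20.
Month 2: interest €21.12; balance after payment €952.32.
Closed form: n = −ln(1 − rB₀/P)/ln(1+r) = −ln(0.152)/ln(1.02208) ≈ 86.246, so the balance reaches zero during payment 87.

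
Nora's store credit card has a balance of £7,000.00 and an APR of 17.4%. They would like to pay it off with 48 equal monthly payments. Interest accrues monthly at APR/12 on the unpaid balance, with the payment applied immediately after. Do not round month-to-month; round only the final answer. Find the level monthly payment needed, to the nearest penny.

Monthly rate r = 17.4%/12 = 1.45% = 0.0145.
Level-payment amortization: P = B₀·r / (1 − (1+r)^(−n)) = 7000.00·0.0145 / (1 − 1.0145^(−48)).
Denominator 1 − (1+r)^(−48) = 0.498926386.
P = 101.5 / 0.498926386 ≈ 203.44.

£203.44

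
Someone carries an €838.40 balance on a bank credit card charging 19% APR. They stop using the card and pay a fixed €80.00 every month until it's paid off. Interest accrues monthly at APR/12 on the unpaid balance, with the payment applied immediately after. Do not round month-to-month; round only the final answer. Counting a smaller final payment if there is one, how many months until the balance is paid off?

12 months

Monthly rate r = 19%/12 = 1.58333% = 0.0158333.
Recurrence: B ← B·(1+r) − €80.00.
Month 1: interest €13.27; balance after payment €771.67.
Month 2: interest €12.22; balance after payment €703.89.
Closed form: n = −ln(1 − rB₀/P)/ln(1+r) = −ln(0.83407)/ln(1.01583) ≈ 11.550, so the balance reaches zero during payment 12.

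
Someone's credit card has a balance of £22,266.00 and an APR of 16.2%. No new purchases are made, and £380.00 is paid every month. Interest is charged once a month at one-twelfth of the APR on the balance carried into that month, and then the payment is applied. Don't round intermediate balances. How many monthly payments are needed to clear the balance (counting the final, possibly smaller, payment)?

117 months

Monthly rate r = 16.2%/12 = 1.35% = 0.0135.
Recurrence: B ← B·(1+r) − £380.00.
Month 1: interest £300.59; balance after payment £22,186.59.
Month 2: interest £299.52; balance after payment £22,106.11.
Closed form: n = −ln(1 − rB₀/P)/ln(1+r) = −ln(0.20897)/ln(1.0135) ≈ 116.748, so the balance reaches zero during payment 117.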